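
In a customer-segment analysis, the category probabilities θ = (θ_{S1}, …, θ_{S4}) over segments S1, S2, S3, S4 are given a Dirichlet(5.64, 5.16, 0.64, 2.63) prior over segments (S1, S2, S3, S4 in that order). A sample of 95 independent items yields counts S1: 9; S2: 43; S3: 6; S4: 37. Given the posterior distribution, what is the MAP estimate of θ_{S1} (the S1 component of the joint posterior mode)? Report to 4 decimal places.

0.1298

The Dirichlet prior is conjugate to the Multinomial likelihood: each posterior αⱼ = prior αⱼ + observed count nⱼ.
Posterior concentration: (14.64, 48.16, 6.64, 39.63), total = 109.07.
Joint mode component: (α_{S1}−1)/(Σα−K) = 13.64/105.07 = 0.1298.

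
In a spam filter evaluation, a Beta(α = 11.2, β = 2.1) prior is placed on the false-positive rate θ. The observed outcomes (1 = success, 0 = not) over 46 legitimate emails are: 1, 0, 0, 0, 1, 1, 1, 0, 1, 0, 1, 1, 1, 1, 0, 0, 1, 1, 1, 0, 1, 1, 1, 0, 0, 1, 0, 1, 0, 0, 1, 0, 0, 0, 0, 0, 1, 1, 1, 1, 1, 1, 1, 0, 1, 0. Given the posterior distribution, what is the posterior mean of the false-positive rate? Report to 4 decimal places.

0.6273

The Beta prior is conjugate to a Binomial/Bernoulli likelihood; the update adds successes to α and failures to β.
Posterior: Beta(α+k, β+n−k) = Beta(11.2+26, 2.1+20) = Beta(37.2, 22.1).
Posterior mean = α/(α+β) = 37.2/59.3 = 0.6273.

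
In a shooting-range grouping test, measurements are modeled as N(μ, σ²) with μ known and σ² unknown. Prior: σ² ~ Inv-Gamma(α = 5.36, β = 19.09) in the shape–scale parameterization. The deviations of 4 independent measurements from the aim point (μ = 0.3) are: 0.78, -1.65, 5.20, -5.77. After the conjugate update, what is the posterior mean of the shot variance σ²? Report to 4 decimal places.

8.0066

With known mean μ and an Inverse-Gamma(α, β) prior on σ², the Normal likelihood is conjugate: posterior is Inv-Gamma(α + n/2, β + Σ(xᵢ−μ)²/2).
Σ(xᵢ−μ)² = (0.78)² + (-1.65)² + (5.20)² + (-5.77)² = 63.6638.
Posterior: Inv-Gamma(5.36 + 4/2, 19.09 + 63.6638/2) = Inv-Gamma(7.36, 50.92190).
E[σ²|data] = β/(α−1) = 50.92190/6.36 = 8.0066.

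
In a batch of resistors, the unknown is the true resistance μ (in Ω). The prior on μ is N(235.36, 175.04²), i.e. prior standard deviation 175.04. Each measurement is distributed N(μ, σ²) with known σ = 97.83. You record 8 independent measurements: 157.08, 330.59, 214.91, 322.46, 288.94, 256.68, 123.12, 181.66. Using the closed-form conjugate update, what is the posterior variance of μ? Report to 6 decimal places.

1151.381465

For Normal data with known variance σ², a Normal(μ₀, σ₀²) prior on μ is conjugate. Posterior precision = 1/σ₀² + n/σ²; posterior mean is the precision-weighted average of μ₀ and x̄.
σ₀² = 175.04² = 30639.0016, σ² = 97.83² = 9570.7089; σ² + n·σ₀² = 9570.7089 + 8·30639.0016 = 254682.7217.
Posterior precision = 1/σ₀² + n/σ² = 1/30639.0016 + 8/9570.7089 = (σ² + n·σ₀²)/(σ₀²σ²) = 254682.7217/(30639.0016·9570.7089); posterior variance σₙ² = σ₀²σ²/(σ² + n·σ₀²) = 30639.0016·9570.7089/254682.7217 = 1151.381465.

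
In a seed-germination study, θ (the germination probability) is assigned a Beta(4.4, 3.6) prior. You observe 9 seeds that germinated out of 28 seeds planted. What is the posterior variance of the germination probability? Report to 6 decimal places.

0.006315

The Beta prior is conjugate to a Binomial/Bernoulli likelihood; the update adds successes to α and failures to β.
Posterior: Beta(α+k, β+n−k) = Beta(4.4+9, 3.6+19) = Beta(13.4, 22.6).
Var = αβ/((α+β)²(α+β+1)) = 13.4·22.6/(36.0²·37.0) = 0.006315.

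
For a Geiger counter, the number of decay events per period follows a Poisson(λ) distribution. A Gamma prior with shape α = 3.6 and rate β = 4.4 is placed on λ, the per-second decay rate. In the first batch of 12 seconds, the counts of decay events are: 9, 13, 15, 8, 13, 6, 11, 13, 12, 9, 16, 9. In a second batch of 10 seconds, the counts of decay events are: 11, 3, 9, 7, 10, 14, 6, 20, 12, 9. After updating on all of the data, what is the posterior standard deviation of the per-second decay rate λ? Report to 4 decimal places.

0.5851

With a Gamma(shape α, rate β) prior, the Poisson likelihood is conjugate: the posterior is Gamma(α + ΣXᵢ, β + n).
Batch 1: sum of counts S = 134 over n = 12 seconds.
After batch 1: Gamma(α+S, β+n) = Gamma(3.6+134, 4.4+12) = Gamma(137.6, 16.4).
Batch 2: sum of counts S = 101 over n = 10 seconds.
After batch 2: Gamma(α+S, β+n) = Gamma(137.6+101, 16.4+10) = Gamma(238.6, 26.4).
SD = √α/β = √238.6/26.4 = 0.5851.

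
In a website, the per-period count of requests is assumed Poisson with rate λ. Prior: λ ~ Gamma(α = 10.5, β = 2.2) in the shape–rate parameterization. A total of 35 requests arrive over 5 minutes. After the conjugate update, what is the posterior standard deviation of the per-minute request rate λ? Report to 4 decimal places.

0.9369

With a Gamma(shape α, rate β) prior, the Poisson likelihood is conjugate: the posterior is Gamma(α + ΣXᵢ, β + n).
Posterior: Gamma(α+S, β+n) = Gamma(10.5+35, 2.2+5) = Gamma(45.5, 7.2).
SD = √α/β = √45.5/7.2 = 0.9369.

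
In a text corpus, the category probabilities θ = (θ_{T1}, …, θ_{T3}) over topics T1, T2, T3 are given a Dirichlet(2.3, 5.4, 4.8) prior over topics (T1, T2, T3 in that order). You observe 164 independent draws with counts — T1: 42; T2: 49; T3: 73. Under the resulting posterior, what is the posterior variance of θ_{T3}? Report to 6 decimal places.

0.001389

The Dirichlet prior is conjugate to the Multinomial likelihood: each posterior αⱼ = prior αⱼ + observed count nⱼ.
Posterior concentration: (44.3, 54.4, 77.8), total = 176.5.
Var[θ_j] = α_j(Σα−α_j)/((Σα)²(Σα+1)) = 77.8·98.7/(176.5²·177.5) = 0.001389.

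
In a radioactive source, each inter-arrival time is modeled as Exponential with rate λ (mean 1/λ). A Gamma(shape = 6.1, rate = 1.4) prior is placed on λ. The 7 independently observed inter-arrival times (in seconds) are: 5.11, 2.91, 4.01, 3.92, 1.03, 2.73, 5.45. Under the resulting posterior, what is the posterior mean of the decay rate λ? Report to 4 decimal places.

With a Gamma(shape α, rate β) prior on the exponential rate λ, the posterior after n observations with total T = Σxᵢ is Gamma(α+n, β+T).
Sum of observations T = 25.16 seconds; n = 7.
Posterior: Gamma(6.1+7, 1.4+25.16) = Gamma(13.1, 26.56).
Posterior mean of λ = α/β = 13.1/26.56 = 0.4932.

0.4932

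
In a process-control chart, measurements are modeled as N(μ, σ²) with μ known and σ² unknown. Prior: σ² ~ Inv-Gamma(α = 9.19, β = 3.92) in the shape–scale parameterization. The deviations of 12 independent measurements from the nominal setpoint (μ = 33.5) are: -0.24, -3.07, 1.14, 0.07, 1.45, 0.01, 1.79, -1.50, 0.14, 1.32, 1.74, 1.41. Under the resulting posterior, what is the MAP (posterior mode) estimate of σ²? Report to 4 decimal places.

With known mean μ and an Inverse-Gamma(α, β) prior on σ², the Normal likelihood is conjugate: posterior is Inv-Gamma(α + n/2, β + Σ(xᵢ−μ)²/2).
Σ(xᵢ−μ)² = (-0.24)² + (-3.07)² + (1.14)² + (0.07)² + (1.45)² + (0.01)² + (1.79)² + (-1.50)² + (0.14)² + (1.32)² + (1.74)² + (1.41)² = 25.1214.
Posterior: Inv-Gamma(9.19 + 12/2, 3.92 + 25.1214/2) = Inv-Gamma(15.19, 16.48070).
Mode = β/(α+1) = 16.48070/16.19 = 1.0180.

1.0180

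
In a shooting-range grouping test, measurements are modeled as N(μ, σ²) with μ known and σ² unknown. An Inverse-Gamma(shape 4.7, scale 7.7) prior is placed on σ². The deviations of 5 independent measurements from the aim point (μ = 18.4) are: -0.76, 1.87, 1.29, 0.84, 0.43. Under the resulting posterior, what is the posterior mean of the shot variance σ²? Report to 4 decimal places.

1.7765

With known mean μ and an Inverse-Gamma(α, β) prior on σ², the Normal likelihood is conjugate: posterior is Inv-Gamma(α + n/2, β + Σ(xᵢ−μ)²/2).
Σ(xᵢ−μ)² = (-0.76)² + (1.87)² + (1.29)² + (0.84)² + (0.43)² = 6.6291.
Posterior: Inv-Gamma(4.7 + 5/2, 7.7 + 6.6291/2) = Inv-Gamma(7.20, 11.01455).
E[σ²|data] = β/(α−1) = 11.01455/6.20 = 1.7765.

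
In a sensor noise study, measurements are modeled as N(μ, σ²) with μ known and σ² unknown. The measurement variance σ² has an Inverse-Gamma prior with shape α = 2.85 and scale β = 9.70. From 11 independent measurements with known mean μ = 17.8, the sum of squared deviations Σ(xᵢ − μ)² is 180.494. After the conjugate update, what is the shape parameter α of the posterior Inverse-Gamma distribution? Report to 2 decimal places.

8.35

With known mean μ and an Inverse-Gamma(α, β) prior on σ², the Normal likelihood is conjugate: posterior is Inv-Gamma(α + n/2, β + Σ(xᵢ−μ)²/2).
Posterior: Inv-Gamma(2.85 + 11/2, 9.70 + 180.494/2) = Inv-Gamma(8.35, 99.9470).
Posterior α = 8.35.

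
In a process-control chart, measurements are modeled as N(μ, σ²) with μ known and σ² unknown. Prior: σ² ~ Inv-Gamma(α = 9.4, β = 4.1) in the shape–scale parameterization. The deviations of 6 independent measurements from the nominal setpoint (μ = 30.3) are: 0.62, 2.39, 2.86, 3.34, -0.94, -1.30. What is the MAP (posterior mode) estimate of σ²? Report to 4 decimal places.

With known mean μ and an Inverse-Gamma(α, β) prior on σ², the Normal likelihood is conjugate: posterior is Inv-Gamma(α + n/2, β + Σ(xᵢ−μ)²/2).
Σ(xᵢ−μ)² = (0.62)² + (2.39)² + (2.86)² + (3.34)² + (-0.94)² + (-1.30)² = 28.0053.
Posterior: Inv-Gamma(9.4 + 6/2, 4.1 + 28.0053/2) = Inv-Gamma(12.40, 18.10265).
Mode = β/(α+1) = 18.10265/13.40 = 1.3509.

1.3509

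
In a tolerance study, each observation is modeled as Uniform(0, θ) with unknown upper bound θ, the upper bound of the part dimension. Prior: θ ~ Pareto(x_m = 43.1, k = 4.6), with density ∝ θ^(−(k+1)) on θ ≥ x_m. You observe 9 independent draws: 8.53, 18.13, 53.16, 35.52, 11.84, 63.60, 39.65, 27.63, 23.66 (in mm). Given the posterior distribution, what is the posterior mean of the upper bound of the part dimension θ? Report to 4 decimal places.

A Pareto(scale x_m, shape k) prior on the upper bound θ of Uniform(0, θ) is conjugate: posterior is Pareto(max(x_m, max xᵢ), k + n).
Sample maximum = 63.60; prior scale x_m = 43.1 → posterior scale = max = 63.60.
Posterior shape = 4.6 + 9 = 13.6.
E[θ|data] = k·x_m/(k−1) = 13.6·63.60/12.6 = 68.6476.

68.6476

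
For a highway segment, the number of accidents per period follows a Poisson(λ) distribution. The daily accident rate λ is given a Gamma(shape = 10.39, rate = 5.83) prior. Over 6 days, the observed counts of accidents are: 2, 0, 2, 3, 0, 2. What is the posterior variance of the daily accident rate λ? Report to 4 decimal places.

0.1386

With a Gamma(shape α, rate β) prior, the Poisson likelihood is conjugate: the posterior is Gamma(α + ΣXᵢ, β + n).
Sum of counts S = 9 over n = 6 days.
Posterior: Gamma(α+S, β+n) = Gamma(10.39+9, 5.83+6) = Gamma(19.39, 11.83).
Var = α/β² = 19.39/11.83² = 0.1386.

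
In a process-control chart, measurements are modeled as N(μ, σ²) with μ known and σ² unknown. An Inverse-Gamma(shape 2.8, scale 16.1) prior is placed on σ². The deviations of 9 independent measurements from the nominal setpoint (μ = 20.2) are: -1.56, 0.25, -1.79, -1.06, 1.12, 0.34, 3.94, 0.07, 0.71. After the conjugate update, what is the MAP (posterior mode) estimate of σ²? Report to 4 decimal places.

3.3992

With known mean μ and an Inverse-Gamma(α, β) prior on σ², the Normal likelihood is conjugate: posterior is Inv-Gamma(α + n/2, β + Σ(xᵢ−μ)²/2).
Σ(xᵢ−μ)² = (-1.56)² + (0.25)² + (-1.79)² + (-1.06)² + (1.12)² + (0.34)² + (3.94)² + (0.07)² + (0.71)² = 24.2264.
Posterior: Inv-Gamma(2.8 + 9/2, 16.1 + 24.2264/2) = Inv-Gamma(7.30, 28.21320).
Mode = β/(α+1) = 28.21320/8.30 = 3.3992.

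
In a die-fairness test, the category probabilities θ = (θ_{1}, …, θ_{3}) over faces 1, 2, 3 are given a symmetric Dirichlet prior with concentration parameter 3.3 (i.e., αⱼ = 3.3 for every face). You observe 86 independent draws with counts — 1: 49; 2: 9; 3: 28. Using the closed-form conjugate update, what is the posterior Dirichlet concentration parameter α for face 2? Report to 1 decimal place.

The Dirichlet prior is conjugate to the Multinomial likelihood: each posterior αⱼ = prior αⱼ + observed count nⱼ.
Posterior concentration: (52.3, 12.3, 31.3), total = 95.9.
α_{2} = 3.3 + 9 = 12.3.

12.3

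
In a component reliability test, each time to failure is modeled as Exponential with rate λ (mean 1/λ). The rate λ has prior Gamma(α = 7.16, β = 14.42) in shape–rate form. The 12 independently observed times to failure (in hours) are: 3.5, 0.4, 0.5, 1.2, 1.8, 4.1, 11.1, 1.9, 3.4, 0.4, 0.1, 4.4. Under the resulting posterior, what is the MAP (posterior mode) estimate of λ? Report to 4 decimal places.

With a Gamma(shape α, rate β) prior on the exponential rate λ, the posterior after n observations with total T = Σxᵢ is Gamma(α+n, β+T).
Sum of observations T = 32.8 hours; n = 12.
Posterior: Gamma(7.16+12, 14.42+32.8) = Gamma(19.16, 47.22).
Mode = (α−1)/β = 0.3846.

0.3846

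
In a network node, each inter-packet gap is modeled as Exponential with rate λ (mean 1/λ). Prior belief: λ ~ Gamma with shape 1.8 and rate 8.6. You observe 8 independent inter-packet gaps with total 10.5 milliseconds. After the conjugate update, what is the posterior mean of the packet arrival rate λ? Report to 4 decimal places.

With a Gamma(shape α, rate β) prior on the exponential rate λ, the posterior after n observations with total T = Σxᵢ is Gamma(α+n, β+T).
Posterior: Gamma(1.8+8, 8.6+10.5) = Gamma(9.8, 19.1).
Posterior mean of λ = α/β = 9.8/19.1 = 0.5131.

0.5131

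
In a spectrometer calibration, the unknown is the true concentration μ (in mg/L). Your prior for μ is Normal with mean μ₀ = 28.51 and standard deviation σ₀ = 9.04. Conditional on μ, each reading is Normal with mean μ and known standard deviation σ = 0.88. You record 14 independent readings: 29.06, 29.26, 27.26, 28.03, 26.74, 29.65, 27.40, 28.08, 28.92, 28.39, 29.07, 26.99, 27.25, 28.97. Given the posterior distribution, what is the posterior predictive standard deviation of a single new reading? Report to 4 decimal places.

0.9109

For Normal data with known variance σ², a Normal(μ₀, σ₀²) prior on μ is conjugate. Posterior precision = 1/σ₀² + n/σ²; posterior mean is the precision-weighted average of μ₀ and x̄.
σ₀² = 9.04² = 81.7216, σ² = 0.88² = 0.7744; σ² + n·σ₀² = 0.7744 + 14·81.7216 = 1144.8768.
Posterior precision = 1/σ₀² + n/σ² = 1/81.7216 + 14/0.7744 = (σ² + n·σ₀²)/(σ₀²σ²) = 1144.8768/(81.7216·0.7744); posterior variance σₙ² = σ₀²σ²/(σ² + n·σ₀²) = 81.7216·0.7744/1144.8768 = 0.055277.
Predictive variance for one new observation = σₙ² + σ² = 81.7216·0.7744/1144.8768 + 0.7744 = σ²·(σ₀² + 1144.8768)/1144.8768 = 0.7744·1226.5984/1144.8768 = 0.829677; SD = √(0.7744·1226.5984/1144.8768) = 0.9109.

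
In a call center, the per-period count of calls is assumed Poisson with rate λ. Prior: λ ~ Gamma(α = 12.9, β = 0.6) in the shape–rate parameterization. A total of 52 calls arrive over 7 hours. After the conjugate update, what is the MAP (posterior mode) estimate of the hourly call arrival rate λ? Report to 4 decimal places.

8.4079

With a Gamma(shape α, rate β) prior, the Poisson likelihood is conjugate: the posterior is Gamma(α + ΣXᵢ, β + n).
Posterior: Gamma(α+S, β+n) = Gamma(12.9+52, 0.6+7) = Gamma(64.9, 7.6).
Mode of Gamma(α,β) for α≥1 is (α−1)/β = 63.9/7.6 = 8.4079.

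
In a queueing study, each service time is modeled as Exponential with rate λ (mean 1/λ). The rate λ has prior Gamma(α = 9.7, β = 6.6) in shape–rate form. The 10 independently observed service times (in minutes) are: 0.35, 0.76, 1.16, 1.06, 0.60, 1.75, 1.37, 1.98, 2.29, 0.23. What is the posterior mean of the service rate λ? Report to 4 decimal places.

With a Gamma(shape α, rate β) prior on the exponential rate λ, the posterior after n observations with total T = Σxᵢ is Gamma(α+n, β+T).
Sum of observations T = 11.55 minutes; n = 10.
Posterior: Gamma(9.7+10, 6.6+11.55) = Gamma(19.7, 18.15).
Posterior mean of λ = α/β = 19.7/18.15 = 1.0854.

1.0854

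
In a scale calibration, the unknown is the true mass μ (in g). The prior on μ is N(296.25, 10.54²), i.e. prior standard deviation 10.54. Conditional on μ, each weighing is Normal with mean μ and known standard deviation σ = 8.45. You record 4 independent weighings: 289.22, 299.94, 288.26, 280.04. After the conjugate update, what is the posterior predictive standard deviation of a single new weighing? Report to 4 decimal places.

9.3157

For Normal data with known variance σ², a Normal(μ₀, σ₀²) prior on μ is conjugate. Posterior precision = 1/σ₀² + n/σ²; posterior mean is the precision-weighted average of μ₀ and x̄.
σ₀² = 10.54² = 111.0916, σ² = 8.45² = 71.4025; σ² + n·σ₀² = 71.4025 + 4·111.0916 = 515.7689.
Posterior precision = 1/σ₀² + n/σ² = 1/111.0916 + 4/71.4025 = (σ² + n·σ₀²)/(σ₀²σ²) = 515.7689/(111.0916·71.4025); posterior variance σₙ² = σ₀²σ²/(σ² + n·σ₀²) = 111.0916·71.4025/515.7689 = 15.379403.
Predictive variance for one new observation = σₙ² + σ² = 111.0916·71.4025/515.7689 + 71.4025 = σ²·(σ₀² + 515.7689)/515.7689 = 71.4025·626.8605/515.7689 = 86.781903; SD = √(71.4025·626.8605/515.7689) = 9.3157.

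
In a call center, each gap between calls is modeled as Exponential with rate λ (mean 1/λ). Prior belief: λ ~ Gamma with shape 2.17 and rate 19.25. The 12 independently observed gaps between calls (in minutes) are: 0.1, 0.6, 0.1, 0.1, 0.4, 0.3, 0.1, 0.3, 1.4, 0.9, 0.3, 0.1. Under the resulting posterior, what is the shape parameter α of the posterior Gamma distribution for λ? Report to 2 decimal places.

With a Gamma(shape α, rate β) prior on the exponential rate λ, the posterior after n observations with total T = Σxᵢ is Gamma(α+n, β+T).
Sum of observations T = 4.7 minutes; n = 12.
Posterior: Gamma(2.17+12, 19.25+4.7) = Gamma(14.17, 23.95).
Posterior α = 14.17.

14.17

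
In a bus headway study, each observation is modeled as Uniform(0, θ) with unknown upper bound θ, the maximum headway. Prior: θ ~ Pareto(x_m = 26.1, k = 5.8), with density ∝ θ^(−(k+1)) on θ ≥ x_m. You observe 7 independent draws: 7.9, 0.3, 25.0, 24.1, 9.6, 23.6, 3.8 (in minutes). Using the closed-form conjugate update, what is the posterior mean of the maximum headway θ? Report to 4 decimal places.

28.3119

A Pareto(scale x_m, shape k) prior on the upper bound θ of Uniform(0, θ) is conjugate: posterior is Pareto(max(x_m, max xᵢ), k + n).
Sample maximum = 25.0; prior scale x_m = 26.1 → posterior scale = max = 26.1.
Posterior shape = 5.8 + 7 = 12.8.
E[θ|data] = k·x_m/(k−1) = 12.8·26.1/11.8 = 28.3119.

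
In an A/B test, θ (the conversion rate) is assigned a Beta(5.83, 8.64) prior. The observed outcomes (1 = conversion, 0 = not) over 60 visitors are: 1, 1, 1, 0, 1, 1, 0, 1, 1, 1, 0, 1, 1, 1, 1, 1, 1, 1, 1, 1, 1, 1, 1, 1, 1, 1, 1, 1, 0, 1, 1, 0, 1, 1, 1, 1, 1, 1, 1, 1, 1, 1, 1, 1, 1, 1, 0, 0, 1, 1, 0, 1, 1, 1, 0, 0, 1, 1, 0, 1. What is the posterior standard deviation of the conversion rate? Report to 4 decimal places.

The Beta prior is conjugate to a Binomial/Bernoulli likelihood; the update adds successes to α and failures to β.
Posterior: Beta(α+k, β+n−k) = Beta(5.83+49, 8.64+11) = Beta(54.83, 19.64).
Var = αβ/((α+β)²(α+β+1)) = 54.83·19.64/(74.47²·75.47) = 0.00257290; SD = √0.00257290 = 0.0507.

0.0507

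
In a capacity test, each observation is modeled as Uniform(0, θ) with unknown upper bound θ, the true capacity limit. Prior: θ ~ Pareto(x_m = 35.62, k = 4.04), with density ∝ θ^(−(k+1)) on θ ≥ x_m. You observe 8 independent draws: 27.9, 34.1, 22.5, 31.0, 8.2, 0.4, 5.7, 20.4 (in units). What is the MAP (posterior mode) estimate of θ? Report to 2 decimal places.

A Pareto(scale x_m, shape k) prior on the upper bound θ of Uniform(0, θ) is conjugate: posterior is Pareto(max(x_m, max xᵢ), k + n).
Sample maximum = 34.1; prior scale x_m = 35.62 → posterior scale = max = 35.62.
Posterior shape = 4.04 + 8 = 12.04.
The Pareto density is decreasing on [x_m, ∞), so the mode is x_m = 35.62.

35.62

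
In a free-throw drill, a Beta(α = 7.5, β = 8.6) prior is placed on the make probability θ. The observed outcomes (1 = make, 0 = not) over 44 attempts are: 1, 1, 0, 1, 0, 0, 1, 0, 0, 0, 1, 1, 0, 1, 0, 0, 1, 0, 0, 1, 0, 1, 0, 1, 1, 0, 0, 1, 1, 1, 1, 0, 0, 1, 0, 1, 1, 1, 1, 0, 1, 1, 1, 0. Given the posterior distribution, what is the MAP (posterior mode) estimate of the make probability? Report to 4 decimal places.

0.5250

The Beta prior is conjugate to a Binomial/Bernoulli likelihood; the update adds successes to α and failures to β.
Posterior: Beta(α+k, β+n−k) = Beta(7.5+24, 8.6+20) = Beta(31.5, 28.6).
Mode of Beta(a,b) for a,b>1 is (a−1)/(a+b−2) = 30.5/58.1 = 0.5250.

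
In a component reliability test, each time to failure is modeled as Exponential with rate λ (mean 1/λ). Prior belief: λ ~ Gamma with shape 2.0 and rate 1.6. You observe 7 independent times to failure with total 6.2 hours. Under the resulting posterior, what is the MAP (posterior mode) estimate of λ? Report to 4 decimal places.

1.0256

With a Gamma(shape α, rate β) prior on the exponential rate λ, the posterior after n observations with total T = Σxᵢ is Gamma(α+n, β+T).
Posterior: Gamma(2.0+7, 1.6+6.2) = Gamma(9.0, 7.8).
Mode = (α−1)/β = 1.0256.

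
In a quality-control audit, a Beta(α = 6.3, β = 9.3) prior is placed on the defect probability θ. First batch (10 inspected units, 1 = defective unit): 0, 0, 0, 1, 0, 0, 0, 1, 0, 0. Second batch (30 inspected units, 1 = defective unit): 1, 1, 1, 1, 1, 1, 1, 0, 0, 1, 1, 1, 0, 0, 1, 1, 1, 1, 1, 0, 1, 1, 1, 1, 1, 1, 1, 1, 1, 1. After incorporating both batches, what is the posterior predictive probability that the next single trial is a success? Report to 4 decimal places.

0.5989

The Beta prior is conjugate to a Binomial/Bernoulli likelihood; the update adds successes to α and failures to β.
After batch 1: Beta(6.3+2, 9.3+8) = Beta(8.3, 17.3).
After batch 2: Beta(8.3+25, 17.3+5) = Beta(33.3, 22.3).
For a single future Bernoulli trial, P(success | data) = α/(α+β) = 0.5989.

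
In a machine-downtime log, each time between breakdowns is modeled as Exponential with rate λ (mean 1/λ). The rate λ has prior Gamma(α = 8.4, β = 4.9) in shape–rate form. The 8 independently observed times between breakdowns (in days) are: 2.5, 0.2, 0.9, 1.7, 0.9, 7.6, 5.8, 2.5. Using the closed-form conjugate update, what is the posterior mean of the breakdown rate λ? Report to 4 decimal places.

With a Gamma(shape α, rate β) prior on the exponential rate λ, the posterior after n observations with total T = Σxᵢ is Gamma(α+n, β+T).
Sum of observations T = 22.1 days; n = 8.
Posterior: Gamma(8.4+8, 4.9+22.1) = Gamma(16.4, 27.0).
Posterior mean of λ = α/β = 16.4/27.0 = 0.6074.

0.6074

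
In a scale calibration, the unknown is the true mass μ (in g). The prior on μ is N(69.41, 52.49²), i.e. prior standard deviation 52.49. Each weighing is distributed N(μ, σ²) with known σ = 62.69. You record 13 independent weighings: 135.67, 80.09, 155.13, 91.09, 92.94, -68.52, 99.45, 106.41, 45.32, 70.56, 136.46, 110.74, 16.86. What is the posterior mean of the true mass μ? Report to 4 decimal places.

81.1849

For Normal data with known variance σ², a Normal(μ₀, σ₀²) prior on μ is conjugate. Posterior precision = 1/σ₀² + n/σ²; posterior mean is the precision-weighted average of μ₀ and x̄.
Σxᵢ = 135.67 + 80.09 + 155.13 + 91.09 + 92.94 + (-68.52) + 99.45 + 106.41 + 45.32 + 70.56 + 136.46 + 110.74 + 16.86 = 1072.2, so n·x̄ = 1072.2.
σ₀² = 52.49² = 2755.2001, σ² = 62.69² = 3930.0361; σ² + n·σ₀² = 3930.0361 + 13·2755.2001 = 39747.6374.
Posterior mean = (μ₀/σ₀² + n·x̄/σ²)/(1/σ₀² + n/σ²) = (σ²·μ₀ + σ₀²·n·x̄)/(σ² + n·σ₀²) = (3930.0361·69.41 + 2755.2001·1072.2)/39747.6374 = 3226909.352921/39747.6374 = 81.1849.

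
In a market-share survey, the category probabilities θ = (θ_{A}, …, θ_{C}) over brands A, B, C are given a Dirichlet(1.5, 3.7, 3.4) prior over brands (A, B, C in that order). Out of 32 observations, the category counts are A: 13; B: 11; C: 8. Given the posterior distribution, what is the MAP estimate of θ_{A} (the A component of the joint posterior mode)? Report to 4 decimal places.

0.3590

The Dirichlet prior is conjugate to the Multinomial likelihood: each posterior αⱼ = prior αⱼ + observed count nⱼ.
Posterior concentration: (14.5, 14.7, 11.4), total = 40.6.
Joint mode component: (α_{A}−1)/(Σα−K) = 13.5/37.6 = 0.3590.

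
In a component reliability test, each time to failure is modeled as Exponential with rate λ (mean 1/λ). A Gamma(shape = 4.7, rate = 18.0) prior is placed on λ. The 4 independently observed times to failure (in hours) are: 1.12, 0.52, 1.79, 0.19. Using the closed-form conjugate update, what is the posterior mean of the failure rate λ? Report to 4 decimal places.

0.4024

With a Gamma(shape α, rate β) prior on the exponential rate λ, the posterior after n observations with total T = Σxᵢ is Gamma(α+n, β+T).
Sum of observations T = 3.62 hours; n = 4.
Posterior: Gamma(4.7+4, 18.0+3.62) = Gamma(8.7, 21.62).
Posterior mean of λ = α/β = 8.7/21.62 = 0.4024.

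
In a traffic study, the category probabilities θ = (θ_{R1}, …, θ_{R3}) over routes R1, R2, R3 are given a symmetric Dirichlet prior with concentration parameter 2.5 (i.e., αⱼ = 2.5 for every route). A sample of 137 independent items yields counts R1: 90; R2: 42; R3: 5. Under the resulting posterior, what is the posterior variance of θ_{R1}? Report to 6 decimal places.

0.001583

The Dirichlet prior is conjugate to the Multinomial likelihood: each posterior αⱼ = prior αⱼ + observed count nⱼ.
Posterior concentration: (92.5, 44.5, 7.5), total = 144.5.
Var[θ_j] = α_j(Σα−α_j)/((Σα)²(Σα+1)) = 92.5·52.0/(144.5²·145.5) = 0.001583.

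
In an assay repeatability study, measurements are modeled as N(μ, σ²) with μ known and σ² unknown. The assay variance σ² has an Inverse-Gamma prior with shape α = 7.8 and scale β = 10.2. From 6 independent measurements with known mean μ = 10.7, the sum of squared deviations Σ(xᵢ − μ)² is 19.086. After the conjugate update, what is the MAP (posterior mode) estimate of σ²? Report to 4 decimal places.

1.6731

With known mean μ and an Inverse-Gamma(α, β) prior on σ², the Normal likelihood is conjugate: posterior is Inv-Gamma(α + n/2, β + Σ(xᵢ−μ)²/2).
Posterior: Inv-Gamma(7.8 + 6/2, 10.2 + 19.086/2) = Inv-Gamma(10.80, 19.7430).
Mode = β/(α+1) = 19.7430/11.80 = 1.6731.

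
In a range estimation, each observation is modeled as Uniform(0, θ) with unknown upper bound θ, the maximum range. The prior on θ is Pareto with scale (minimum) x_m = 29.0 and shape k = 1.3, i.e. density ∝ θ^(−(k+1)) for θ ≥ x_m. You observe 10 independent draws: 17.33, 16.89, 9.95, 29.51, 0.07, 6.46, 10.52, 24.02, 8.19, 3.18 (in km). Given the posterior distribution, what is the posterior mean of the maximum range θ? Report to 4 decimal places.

A Pareto(scale x_m, shape k) prior on the upper bound θ of Uniform(0, θ) is conjugate: posterior is Pareto(max(x_m, max xᵢ), k + n).
Sample maximum = 29.51; prior scale x_m = 29.0 → posterior scale = max = 29.51.
Posterior shape = 1.3 + 10 = 11.3.
E[θ|data] = k·x_m/(k−1) = 11.3·29.51/10.3 = 32.3750.

32.3750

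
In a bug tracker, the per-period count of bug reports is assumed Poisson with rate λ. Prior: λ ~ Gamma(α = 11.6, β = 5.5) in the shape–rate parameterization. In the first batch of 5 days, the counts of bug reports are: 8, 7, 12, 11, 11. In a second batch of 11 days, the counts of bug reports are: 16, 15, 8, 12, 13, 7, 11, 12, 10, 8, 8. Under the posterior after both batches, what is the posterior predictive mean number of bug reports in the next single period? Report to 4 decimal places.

With a Gamma(shape α, rate β) prior, the Poisson likelihood is conjugate: the posterior is Gamma(α + ΣXᵢ, β + n).
Batch 1: sum of counts S = 49 over n = 5 days.
After batch 1: Gamma(α+S, β+n) = Gamma(11.6+49, 5.5+5) = Gamma(60.6, 10.5).
Batch 2: sum of counts S = 120 over n = 11 days.
After batch 2: Gamma(α+S, β+n) = Gamma(60.6+120, 10.5+11) = Gamma(180.6, 21.5).
The predictive distribution for one future period is NegBinom with mean α/β = 8.4000.

8.4000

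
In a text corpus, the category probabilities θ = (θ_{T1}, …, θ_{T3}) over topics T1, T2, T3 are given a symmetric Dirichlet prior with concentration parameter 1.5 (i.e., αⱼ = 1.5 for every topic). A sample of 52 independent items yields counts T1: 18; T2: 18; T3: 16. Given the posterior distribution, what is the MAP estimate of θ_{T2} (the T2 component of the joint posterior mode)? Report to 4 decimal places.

0.3458

The Dirichlet prior is conjugate to the Multinomial likelihood: each posterior αⱼ = prior αⱼ + observed count nⱼ.
Posterior concentration: (19.5, 19.5, 17.5), total = 56.5.
Joint mode component: (α_{T2}−1)/(Σα−K) = 18.5/53.5 = 0.3458.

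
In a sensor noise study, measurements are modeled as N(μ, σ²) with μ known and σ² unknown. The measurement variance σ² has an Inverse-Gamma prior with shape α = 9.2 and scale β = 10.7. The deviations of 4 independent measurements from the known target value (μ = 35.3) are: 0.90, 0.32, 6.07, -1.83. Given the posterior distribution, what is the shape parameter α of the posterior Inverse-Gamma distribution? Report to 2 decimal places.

11.20

With known mean μ and an Inverse-Gamma(α, β) prior on σ², the Normal likelihood is conjugate: posterior is Inv-Gamma(α + n/2, β + Σ(xᵢ−μ)²/2).
Σ(xᵢ−μ)² = (0.90)² + (0.32)² + (6.07)² + (-1.83)² = 41.1062.
Posterior: Inv-Gamma(9.2 + 4/2, 10.7 + 41.1062/2) = Inv-Gamma(11.20, 31.25310).
Posterior α = 11.20.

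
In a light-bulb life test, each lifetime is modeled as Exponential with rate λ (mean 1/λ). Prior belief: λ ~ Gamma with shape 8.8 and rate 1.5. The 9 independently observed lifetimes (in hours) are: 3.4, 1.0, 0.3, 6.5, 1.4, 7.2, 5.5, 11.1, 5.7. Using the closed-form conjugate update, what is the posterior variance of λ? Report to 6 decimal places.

With a Gamma(shape α, rate β) prior on the exponential rate λ, the posterior after n observations with total T = Σxᵢ is Gamma(α+n, β+T).
Sum of observations T = 42.1 hours; n = 9.
Posterior: Gamma(8.8+9, 1.5+42.1) = Gamma(17.8, 43.6).
Var = α/β² = 0.009364.

0.009364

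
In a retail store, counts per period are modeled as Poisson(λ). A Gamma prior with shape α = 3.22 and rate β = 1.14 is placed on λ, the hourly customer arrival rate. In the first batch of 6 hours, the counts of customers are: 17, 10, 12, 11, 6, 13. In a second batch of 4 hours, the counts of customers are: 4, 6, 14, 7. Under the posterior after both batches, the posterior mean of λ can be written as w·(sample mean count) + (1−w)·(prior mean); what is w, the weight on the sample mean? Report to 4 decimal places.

0.8977

With a Gamma(shape α, rate β) prior, the Poisson likelihood is conjugate: the posterior is Gamma(α + ΣXᵢ, β + n).
Total number of hours: n = 6 + 4 = 10.
Posterior mean = (α₀+S)/(β₀+n) = [n/(β₀+n)]·(S/n) + [β₀/(β₀+n)]·(α₀/β₀), so only n and β₀ enter the weight.
Weight on data w = n/(β₀+n) = 10/(1.14+10) = 10/11.14 = 0.8977.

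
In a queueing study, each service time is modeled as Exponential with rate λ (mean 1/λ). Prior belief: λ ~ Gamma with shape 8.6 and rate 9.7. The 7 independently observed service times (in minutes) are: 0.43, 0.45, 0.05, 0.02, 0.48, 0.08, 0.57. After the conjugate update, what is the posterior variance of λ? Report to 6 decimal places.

0.112418

With a Gamma(shape α, rate β) prior on the exponential rate λ, the posterior after n observations with total T = Σxᵢ is Gamma(α+n, β+T).
Sum of observations T = 2.08 minutes; n = 7.
Posterior: Gamma(8.6+7, 9.7+2.08) = Gamma(15.6, 11.78).
Var = α/β² = 0.112418.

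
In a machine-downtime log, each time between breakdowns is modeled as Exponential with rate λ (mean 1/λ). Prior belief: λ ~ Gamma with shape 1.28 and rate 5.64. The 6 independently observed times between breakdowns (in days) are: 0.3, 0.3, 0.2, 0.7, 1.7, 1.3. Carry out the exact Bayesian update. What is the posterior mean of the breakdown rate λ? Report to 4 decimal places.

With a Gamma(shape α, rate β) prior on the exponential rate λ, the posterior after n observations with total T = Σxᵢ is Gamma(α+n, β+T).
Sum of observations T = 4.5 days; n = 6.
Posterior: Gamma(1.28+6, 5.64+4.5) = Gamma(7.28, 10.14).
Posterior mean of λ = α/β = 7.28/10.14 = 0.7179.

0.7179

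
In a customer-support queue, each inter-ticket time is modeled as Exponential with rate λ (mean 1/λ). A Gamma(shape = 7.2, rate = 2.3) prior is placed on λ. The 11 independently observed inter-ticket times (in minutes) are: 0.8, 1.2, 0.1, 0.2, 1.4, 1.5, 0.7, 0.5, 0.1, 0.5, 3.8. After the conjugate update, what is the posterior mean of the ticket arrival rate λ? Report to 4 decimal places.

1.3893

With a Gamma(shape α, rate β) prior on the exponential rate λ, the posterior after n observations with total T = Σxᵢ is Gamma(α+n, β+T).
Sum of observations T = 10.8 minutes; n = 11.
Posterior: Gamma(7.2+11, 2.3+10.8) = Gamma(18.2, 13.1).
Posterior mean of λ = α/β = 18.2/13.1 = 1.3893.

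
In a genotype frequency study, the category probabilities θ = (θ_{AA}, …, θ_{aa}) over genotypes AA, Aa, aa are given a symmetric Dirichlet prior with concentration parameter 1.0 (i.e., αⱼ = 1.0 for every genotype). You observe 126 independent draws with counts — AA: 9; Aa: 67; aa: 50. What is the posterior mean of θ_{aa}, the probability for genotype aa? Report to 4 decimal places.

0.3953

The Dirichlet prior is conjugate to the Multinomial likelihood: each posterior αⱼ = prior αⱼ + observed count nⱼ.
Posterior concentration: (10.0, 68.0, 51.0), total = 129.0.
E[θ_{aa}|data] = α_{aa}/Σα = 51.0/129.0 = 0.3953.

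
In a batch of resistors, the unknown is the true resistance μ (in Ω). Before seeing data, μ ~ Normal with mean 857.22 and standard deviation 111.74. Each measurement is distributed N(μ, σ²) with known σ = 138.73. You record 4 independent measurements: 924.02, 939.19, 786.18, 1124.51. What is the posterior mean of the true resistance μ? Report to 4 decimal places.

For Normal data with known variance σ², a Normal(μ₀, σ₀²) prior on μ is conjugate. Posterior precision = 1/σ₀² + n/σ²; posterior mean is the precision-weighted average of μ₀ and x̄.
Σxᵢ = 924.02 + 939.19 + 786.18 + 1124.51 = 3773.9, so n·x̄ = 3773.9.
σ₀² = 111.74² = 12485.8276, σ² = 138.73² = 19246.0129; σ² + n·σ₀² = 19246.0129 + 4·12485.8276 = 69189.3233.
Posterior mean = (μ₀/σ₀² + n·x̄/σ²)/(1/σ₀² + n/σ²) = (σ²·μ₀ + σ₀²·n·x̄)/(σ² + n·σ₀²) = (19246.0129·857.22 + 12485.8276·3773.9)/69189.3233 = 63618331.957778/69189.3233 = 919.4819.

919.4819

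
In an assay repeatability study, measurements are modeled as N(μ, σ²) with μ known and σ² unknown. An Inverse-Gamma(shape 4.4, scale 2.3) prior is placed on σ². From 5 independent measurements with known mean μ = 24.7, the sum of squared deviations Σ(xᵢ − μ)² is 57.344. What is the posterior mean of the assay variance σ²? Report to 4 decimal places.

5.2495

With known mean μ and an Inverse-Gamma(α, β) prior on σ², the Normal likelihood is conjugate: posterior is Inv-Gamma(α + n/2, β + Σ(xᵢ−μ)²/2).
Posterior: Inv-Gamma(4.4 + 5/2, 2.3 + 57.344/2) = Inv-Gamma(6.90, 30.9720).
E[σ²|data] = β/(α−1) = 30.9720/5.90 = 5.2495.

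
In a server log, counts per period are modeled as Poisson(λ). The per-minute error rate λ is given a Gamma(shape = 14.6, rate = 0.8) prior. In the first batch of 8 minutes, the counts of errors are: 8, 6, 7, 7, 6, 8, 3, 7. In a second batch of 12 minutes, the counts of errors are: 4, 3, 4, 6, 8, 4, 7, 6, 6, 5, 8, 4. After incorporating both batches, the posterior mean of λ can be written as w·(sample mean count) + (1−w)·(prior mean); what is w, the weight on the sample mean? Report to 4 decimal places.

With a Gamma(shape α, rate β) prior, the Poisson likelihood is conjugate: the posterior is Gamma(α + ΣXᵢ, β + n).
Total number of minutes: n = 8 + 12 = 20.
Posterior mean = (α₀+S)/(β₀+n) = [n/(β₀+n)]·(S/n) + [β₀/(β₀+n)]·(α₀/β₀), so only n and β₀ enter the weight.
Weight on data w = n/(β₀+n) = 20/(0.8+20) = 20/20.8 = 0.9615.

0.9615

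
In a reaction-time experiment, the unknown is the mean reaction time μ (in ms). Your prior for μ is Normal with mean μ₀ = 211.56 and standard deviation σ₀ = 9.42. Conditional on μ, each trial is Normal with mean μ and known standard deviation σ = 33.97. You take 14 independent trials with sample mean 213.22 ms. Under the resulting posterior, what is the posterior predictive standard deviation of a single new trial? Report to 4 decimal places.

34.5933

For Normal data with known variance σ², a Normal(μ₀, σ₀²) prior on μ is conjugate. Posterior precision = 1/σ₀² + n/σ²; posterior mean is the precision-weighted average of μ₀ and x̄.
σ₀² = 9.42² = 88.7364, σ² = 33.97² = 1153.9609; σ² + n·σ₀² = 1153.9609 + 14·88.7364 = 2396.2705.
Posterior precision = 1/σ₀² + n/σ² = 1/88.7364 + 14/1153.9609 = (σ² + n·σ₀²)/(σ₀²σ²) = 2396.2705/(88.7364·1153.9609); posterior variance σₙ² = σ₀²σ²/(σ² + n·σ₀²) = 88.7364·1153.9609/2396.2705 = 42.732378.
Predictive variance for one new observation = σₙ² + σ² = 88.7364·1153.9609/2396.2705 + 1153.9609 = σ²·(σ₀² + 2396.2705)/2396.2705 = 1153.9609·2485.0069/2396.2705 = 1196.693278; SD = √(1153.9609·2485.0069/2396.2705) = 34.5933.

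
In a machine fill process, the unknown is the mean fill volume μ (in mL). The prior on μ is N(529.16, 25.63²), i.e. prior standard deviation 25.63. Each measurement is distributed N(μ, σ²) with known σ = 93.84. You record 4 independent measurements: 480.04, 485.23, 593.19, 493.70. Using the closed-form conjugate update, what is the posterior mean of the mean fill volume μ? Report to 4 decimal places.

For Normal data with known variance σ², a Normal(μ₀, σ₀²) prior on μ is conjugate. Posterior precision = 1/σ₀² + n/σ²; posterior mean is the precision-weighted average of μ₀ and x̄.
Σxᵢ = 480.04 + 485.23 + 593.19 + 493.70 = 2052.16, so n·x̄ = 2052.16.
σ₀² = 25.63² = 656.8969, σ² = 93.84² = 8805.9456; σ² + n·σ₀² = 8805.9456 + 4·656.8969 = 11433.5332.
Posterior mean = (μ₀/σ₀² + n·x̄/σ²)/(1/σ₀² + n/σ²) = (σ²·μ₀ + σ₀²·n·x̄)/(σ² + n·σ₀²) = (8805.9456·529.16 + 656.8969·2052.16)/11433.5332 = 6007811.716/11433.5332 = 525.4554.

525.4554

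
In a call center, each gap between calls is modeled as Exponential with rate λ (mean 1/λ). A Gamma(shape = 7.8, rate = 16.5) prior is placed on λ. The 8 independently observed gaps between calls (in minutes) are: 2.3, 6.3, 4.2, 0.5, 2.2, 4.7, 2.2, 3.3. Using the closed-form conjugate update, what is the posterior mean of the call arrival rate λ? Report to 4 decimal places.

0.3744

With a Gamma(shape α, rate β) prior on the exponential rate λ, the posterior after n observations with total T = Σxᵢ is Gamma(α+n, β+T).
Sum of observations T = 25.7 minutes; n = 8.
Posterior: Gamma(7.8+8, 16.5+25.7) = Gamma(15.8, 42.2).
Posterior mean of λ = α/β = 15.8/42.2 = 0.3744.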